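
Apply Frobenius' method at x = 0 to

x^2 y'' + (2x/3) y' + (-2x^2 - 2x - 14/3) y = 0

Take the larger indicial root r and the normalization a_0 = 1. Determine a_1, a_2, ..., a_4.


Write in Frobenius form y'' + (p(x)/x) y' + (q(x)/x^2) y = 0:
  p(x) = 2/3,  q(x) = -2x^2 - 2x - 14/3.
Indicial equation: r(r-1) + (2/3) r + (-14/3) = 0 -> roots r_1 = 7/3, r_2 = -2.
Take r = r_1 = 7/3. Let y(x) = x^r sum_{n>=0} a_n x^n with a_0 = 1.
Substitute y = x^r sum a_n x^n and match x^{r+n}. The recurrence is
  D(n) a_n - 2 a_{n-1} - 2 a_{n-2} = 0,  where D(n) = (r+n)(r+n-1) + (2/3)(r+n) + (-14/3).
  a_n = [2 a_{n-1} + 2 a_{n-2}] / D(n).
Since the indicial polynomial factors as (r - r_1)(r - r_2), D(n) = (r_1 + n - r_1)(r_1 + n - r_2) = n(n + 13/3).
Evaluating step by step (a_0 = 1):
  n = 1: D(1) = 1(1 + 13/3) = 16/3; numerator = 2(1) = 2; a_1 = (2)/(16/3) = 3/8
  n = 2: D(2) = 2(2 + 13/3) = 38/3; numerator = 2(3/8) + 2(1) = 11/4; a_2 = (11/4)/(38/3) = 33/152
  n = 3: D(3) = 3(3 + 13/3) = 22; numerator = 2(33/152) + 2(3/8) = 45/38; a_3 = (45/38)/(22) = 45/836
  n = 4: D(4) = 4(4 + 13/3) = 100/3; numerator = 2(45/836) + 2(33/152) = 453/836; a_4 = (453/836)/(100/3) = 1359/83600

r = 7/3; a_0 = 1; a_1 = 3/8; a_2 = 33/152; a_3 = 45/836; a_4 = 1359/83600


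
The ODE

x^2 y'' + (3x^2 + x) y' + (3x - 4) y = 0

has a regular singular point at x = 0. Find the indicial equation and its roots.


Divide by x^2 to reach normal form y'' + P_1(x) y' + P_2(x) y = 0 with P_1(x) = 3 + 1/x and P_2(x) = 3/x - 4/x^2.
x = 0 is a singular point because the y'-coefficient 3 + 1/x has a pole at x = 0 and the y-coefficient 3/x - 4/x^2 has a pole at x = 0.
It is a regular singular point because x P_1(x) = p(x) = 3x + 1 and x^2 P_2(x) = q(x) = 3x - 4 are polynomials, hence analytic at x = 0.
p(0) = 1,  q(0) = -4.
Indicial equation: r(r-1) + p(0) r + q(0) = 0, i.e. r^2 + (p(0) - 1) r + q(0) = 0, i.e. r^2 - 4 = 0.
Discriminant: (0)^2 - 4(-4) = 16, so r = (0 ± 4)/2.
Solving: r_1 = 2, r_2 = -2.

indicial: r^2 - 4 = 0; roots r_1 = 2, r_2 = -2


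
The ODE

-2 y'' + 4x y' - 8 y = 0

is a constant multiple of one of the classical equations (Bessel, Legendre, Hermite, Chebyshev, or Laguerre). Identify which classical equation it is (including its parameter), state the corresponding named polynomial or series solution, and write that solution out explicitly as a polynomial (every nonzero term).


All three coefficients share the factor -2; dividing through by -2 gives  y'' - 2x y' + 4 y = 0.
This matches the Hermite equation y'' - 2x y' + 2n y = 0 with 2n = 4, so n = 2; the polynomial solution is H_2(x).
With y = sum_k a_k x^k, matching x^k gives (k+2)(k+1) a_{k+2} = 2(k - n) a_k = 2(k - 2) a_k. The right side vanishes at k = 2, so the series with the parity of 2 terminates at degree 2.
Standard normalization: leading coefficient of H_n is 2^n, so a_2 = 2^2 = 4. Work downward with a_k = (k+1)(k+2) a_{k+2} / (2(k - n)):
  a_0 = (1)(2)(4) / (2(0 - 2)) = 8/(-4) = -2
Hence H_2(x) = 4 x^2 - 2.

H_2(x); series = 4 x^2 - 2


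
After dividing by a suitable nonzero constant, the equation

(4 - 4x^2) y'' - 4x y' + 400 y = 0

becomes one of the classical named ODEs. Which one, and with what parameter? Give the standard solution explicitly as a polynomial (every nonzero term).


All three coefficients share the factor 4; dividing through by 4 gives  (1 - x^2) y'' - x y' + 100 y = 0.
This matches the Chebyshev equation (1 - x^2) y'' - x y' + n^2 y = 0 (note the -x y' term, not -2x y') with n^2 = 100, so n = 10; the polynomial solution is T_10(x).
With y = sum_k a_k x^k, matching x^k gives (k+2)(k+1) a_{k+2} = (k^2 - n^2) a_k = (k - 10)(k + 10) a_k. The right side vanishes at k = 10, so the series with the parity of 10 terminates at degree 10.
Standard normalization: leading coefficient of T_n is 2^(n-1), so a_10 = 2^9 = 512. Work downward with a_k = (k+1)(k+2) a_{k+2} / ((k - 10)(k + 10)):
  a_8 = (9)(10)(512) / ((8 - 10)(8 + 10)) = 46080/(-36) = -1280
  a_6 = (7)(8)(-1280) / ((6 - 10)(6 + 10)) = -71680/(-64) = 1120
  a_4 = (5)(6)(1120) / ((4 - 10)(4 + 10)) = 33600/(-84) = -400
  a_2 = (3)(4)(-400) / ((2 - 10)(2 + 10)) = -4800/(-96) = 50
  a_0 = (1)(2)(50) / ((0 - 10)(0 + 10)) = 100/(-100) = -1
Hence T_10(x) = 512 x^10 - 1280 x^8 + 1120 x^6 - 400 x^4 + 50 x^2 - 1.

T_10(x); series = 512 x^10 - 1280 x^8 + 1120 x^6 - 400 x^4 + 50 x^2 - 1


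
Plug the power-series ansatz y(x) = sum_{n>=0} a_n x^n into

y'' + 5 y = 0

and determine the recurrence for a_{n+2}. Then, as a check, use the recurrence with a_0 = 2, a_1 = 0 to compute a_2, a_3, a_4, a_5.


Substitute y = sum_n a_n x^n into y'' + (const) y = 0.
y''(x) = sum_{n>=0} (n+2)(n+1) a_{n+2} x^n.
The ODE becomes sum_n [(n+2)(n+1) a_{n+2} + 5 a_n] x^n = 0.
Setting each coefficient to zero gives the recurrence:
  (n+2)(n+1) a_{n+2} + 5 a_n = 0,
  a_{n+2} = -5 / ((n+1)(n+2)) a_n.

Check with a_0 = 2, a_1 = 0 (apply the recurrence for n = 0, 1, 2, 3): a_0 = 2, a_1 = 0, a_2 = -5, a_3 = 0, a_4 = 25/12, a_5 = 0.

a_{n+2} = -5/((n+1)(n+2)) * a_n; check: a_0 = 2, a_1 = 0, a_2 = -5, a_3 = 0, a_4 = 25/12, a_5 = 0


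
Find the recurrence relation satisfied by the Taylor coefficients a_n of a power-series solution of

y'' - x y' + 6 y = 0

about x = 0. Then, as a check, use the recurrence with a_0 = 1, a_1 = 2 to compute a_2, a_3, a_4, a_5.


Substitute y = sum_n a_n x^n.
y''(x) has coefficient (n+2)(n+1) a_{n+2} at x^n;
-x y'(x) has coefficient -n a_n at x^n (shift);
6 y(x) has coefficient 6 a_n at x^n.
Matching x^n: (n+2)(n+1) a_{n+2} + (-n + 6) a_n = 0.
Thus a_{n+2} = (n - 6) / ((n+1)(n+2)) * a_n.

Check with a_0 = 1, a_1 = 2 (apply the recurrence for n = 0, 1, 2, 3): a_0 = 1, a_1 = 2, a_2 = -3, a_3 = -5/3, a_4 = 1, a_5 = 1/4.

a_(n+2) = (n - 6) / ((n+1)(n+2)) * a_n; check: a_0 = 1, a_1 = 2, a_2 = -3, a_3 = -5/3, a_4 = 1, a_5 = 1/4


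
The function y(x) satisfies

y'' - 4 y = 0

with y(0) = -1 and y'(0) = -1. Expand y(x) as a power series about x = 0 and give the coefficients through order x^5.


Ansatz: y(x) = sum_{n>=0} a_n x^n, so y'(x) = sum_{n>=1} n a_n x^(n-1) and y''(x) = sum_{n>=2} n(n-1) a_n x^(n-2).
Substitute into P(x) y'' + Q(x) y' + R(x) y = 0 with P(x) = 1, Q(x) = 0, R(x) = -4, and match powers of x.
Initial conditions: a_0 = -1, a_1 = -1.
Setting the coefficient of each power of x to zero and solving order by order (substituting the coefficients already found):
  x^0: 2 a_2 - 4 a_0 = 0  ->  2 a_2 = 4 a_0 = -4  ->  a_2 = -2
  x^1: 6 a_3 - 4 a_1 = 0  ->  6 a_3 = 4 a_1 = -4  ->  a_3 = -2/3
  x^2: 12 a_4 - 4 a_2 = 0  ->  12 a_4 = 4 a_2 = -8  ->  a_4 = -2/3
  x^3: 20 a_5 - 4 a_3 = 0  ->  20 a_5 = 4 a_3 = -8/3  ->  a_5 = -2/15
Truncated series: y(x) = -1 - x - 2 x^2 - (2/3) x^3 - (2/3) x^4 - (2/15) x^5 + O(x^6).

a_0 = -1; a_1 = -1; a_2 = -2; a_3 = -2/3; a_4 = -2/3; a_5 = -2/15


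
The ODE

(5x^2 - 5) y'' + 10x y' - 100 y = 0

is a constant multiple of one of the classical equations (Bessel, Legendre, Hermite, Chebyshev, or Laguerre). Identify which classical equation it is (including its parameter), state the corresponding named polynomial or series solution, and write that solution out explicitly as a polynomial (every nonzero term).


All three coefficients share the factor -5; dividing through by -5 gives  (1 - x^2) y'' - 2x y' + 20 y = 0.
This matches the Legendre equation (1 - x^2) y'' - 2x y' + n(n+1) y = 0 (note the -2x y' term) with n(n+1) = 20, so n = 4; the polynomial solution is P_4(x).
With y = sum_k a_k x^k, matching x^k gives (k+2)(k+1) a_{k+2} = [k(k+1) - n(n+1)] a_k = (k - 4)(k + 5) a_k. The right side vanishes at k = 4, so the series with the parity of 4 terminates at degree 4.
Standard normalization (P_n(1) = 1): leading coefficient (2n)!/(2^n (n!)^2) = 40320/(16*576) = 35/8, so a_4 = 35/8. Work downward with a_k = (k+1)(k+2) a_{k+2} / ((k - 4)(k + 5)):
  a_2 = (3)(4)(35/8) / ((2 - 4)(2 + 5)) = (105/2)/(-14) = -15/4
  a_0 = (1)(2)(-15/4) / ((0 - 4)(0 + 5)) = (-15/2)/(-20) = 3/8
Hence P_4(x) = 35 x^4/8 - 15 x^2/4 + 3/8.

P_4(x); series = 35 x^4/8 - 15 x^2/4 + 3/8


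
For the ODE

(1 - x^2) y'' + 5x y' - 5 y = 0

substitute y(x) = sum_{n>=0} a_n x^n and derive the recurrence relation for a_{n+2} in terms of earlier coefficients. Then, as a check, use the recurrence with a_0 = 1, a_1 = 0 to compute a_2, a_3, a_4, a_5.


Substitute y = sum_n a_n x^n.
(1 - 1 x^2) y'' contributes (n+2)(n+1) a_{n+2} - n(n-1) a_n at x^n.
5 x y'(x) contributes 5 n a_n at x^n.
-5 y(x) contributes -5 a_n at x^n.
Matching x^n: (n+2)(n+1) a_{n+2} + (-n(n-1) + 5 n - 5) a_n = 0.
Thus a_{n+2} = (n(n-1) - 5 n + 5) / ((n+1)(n+2)) * a_n.

Check with a_0 = 1, a_1 = 0 (apply the recurrence for n = 0, 1, 2, 3): a_0 = 1, a_1 = 0, a_2 = 5/2, a_3 = 0, a_4 = -5/8, a_5 = 0.

a_(n+2) = (n(n-1) - 5 n + 5) / ((n+1)(n+2)) * a_n; check: a_0 = 1, a_1 = 0, a_2 = 5/2, a_3 = 0, a_4 = -5/8, a_5 = 0


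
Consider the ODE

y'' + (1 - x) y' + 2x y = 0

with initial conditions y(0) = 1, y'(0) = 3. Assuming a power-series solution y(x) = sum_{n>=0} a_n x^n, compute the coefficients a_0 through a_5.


Ansatz: y(x) = sum_{n>=0} a_n x^n, so y'(x) = sum_{n>=1} n a_n x^(n-1) and y''(x) = sum_{n>=2} n(n-1) a_n x^(n-2).
Substitute into P(x) y'' + Q(x) y' + R(x) y = 0 with P(x) = 1, Q(x) = 1 - x, R(x) = 2x, and match powers of x.
Initial conditions: a_0 = 1, a_1 = 3.
Setting the coefficient of each power of x to zero and solving order by order (substituting the coefficients already found):
  x^0: 2 a_2 + a_1 = 0  ->  2 a_2 = -a_1 = -3  ->  a_2 = -3/2
  x^1: 6 a_3 + 2 a_2 - a_1 + 2 a_0 = 0  ->  6 a_3 = -2 a_2 + a_1 - 2 a_0 = 4  ->  a_3 = 2/3
  x^2: 12 a_4 + 3 a_3 - 2 a_2 + 2 a_1 = 0  ->  12 a_4 = -3 a_3 + 2 a_2 - 2 a_1 = -11  ->  a_4 = -11/12
  x^3: 20 a_5 + 4 a_4 - 3 a_3 + 2 a_2 = 0  ->  20 a_5 = -4 a_4 + 3 a_3 - 2 a_2 = 26/3  ->  a_5 = 13/30
Truncated series: y(x) = 1 + 3 x - (3/2) x^2 + (2/3) x^3 - (11/12) x^4 + (13/30) x^5 + O(x^6).

a_0 = 1; a_1 = 3; a_2 = -3/2; a_3 = 2/3; a_4 = -11/12; a_5 = 13/30


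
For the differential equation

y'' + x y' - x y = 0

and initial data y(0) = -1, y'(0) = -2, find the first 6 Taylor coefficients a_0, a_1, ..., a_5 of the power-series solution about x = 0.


Ansatz: y(x) = sum_{n>=0} a_n x^n, so y'(x) = sum_{n>=1} n a_n x^(n-1) and y''(x) = sum_{n>=2} n(n-1) a_n x^(n-2).
Substitute into P(x) y'' + Q(x) y' + R(x) y = 0 with P(x) = 1, Q(x) = x, R(x) = -x, and match powers of x.
Initial conditions: a_0 = -1, a_1 = -2.
Setting the coefficient of each power of x to zero and solving order by order (substituting the coefficients already found):
  x^0: 2 a_2 = 0  ->  a_2 = 0
  x^1: 6 a_3 + a_1 - a_0 = 0  ->  6 a_3 = -a_1 + a_0 = 1  ->  a_3 = 1/6
  x^2: 12 a_4 + 2 a_2 - a_1 = 0  ->  12 a_4 = -2 a_2 + a_1 = -2  ->  a_4 = -1/6
  x^3: 20 a_5 + 3 a_3 - a_2 = 0  ->  20 a_5 = -3 a_3 + a_2 = -1/2  ->  a_5 = -1/40
Truncated series: y(x) = -1 - 2 x + (1/6) x^3 - (1/6) x^4 - (1/40) x^5 + O(x^6).

a_0 = -1; a_1 = -2; a_2 = 0; a_3 = 1/6; a_4 = -1/6; a_5 = -1/40


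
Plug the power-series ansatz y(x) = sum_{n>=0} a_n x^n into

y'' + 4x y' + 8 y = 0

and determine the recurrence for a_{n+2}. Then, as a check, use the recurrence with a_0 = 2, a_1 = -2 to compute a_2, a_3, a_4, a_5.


Substitute y = sum_n a_n x^n.
y''(x) has coefficient (n+2)(n+1) a_{n+2} at x^n;
4 x y'(x) has coefficient 4 n a_n at x^n (shift);
8 y(x) has coefficient 8 a_n at x^n.
Matching x^n: (n+2)(n+1) a_{n+2} + (4n + 8) a_n = 0.
Thus a_{n+2} = (-4n - 8) / ((n+1)(n+2)) * a_n.

Check with a_0 = 2, a_1 = -2 (apply the recurrence for n = 0, 1, 2, 3): a_0 = 2, a_1 = -2, a_2 = -8, a_3 = 4, a_4 = 32/3, a_5 = -4.

a_(n+2) = (-4n - 8) / ((n+1)(n+2)) * a_n; check: a_0 = 2, a_1 = -2, a_2 = -8, a_3 = 4, a_4 = 32/3, a_5 = -4


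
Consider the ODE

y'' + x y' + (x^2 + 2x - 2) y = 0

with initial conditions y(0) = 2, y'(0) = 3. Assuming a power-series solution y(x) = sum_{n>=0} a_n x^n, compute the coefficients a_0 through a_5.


Ansatz: y(x) = sum_{n>=0} a_n x^n, so y'(x) = sum_{n>=1} n a_n x^(n-1) and y''(x) = sum_{n>=2} n(n-1) a_n x^(n-2).
Substitute into P(x) y'' + Q(x) y' + R(x) y = 0 with P(x) = 1, Q(x) = x, R(x) = x^2 + 2x - 2, and match powers of x.
Initial conditions: a_0 = 2, a_1 = 3.
Setting the coefficient of each power of x to zero and solving order by order (substituting the coefficients already found):
  x^0: 2 a_2 - 2 a_0 = 0  ->  2 a_2 = 2 a_0 = 4  ->  a_2 = 2
  x^1: 6 a_3 - a_1 + 2 a_0 = 0  ->  6 a_3 = a_1 - 2 a_0 = -1  ->  a_3 = -1/6
  x^2: 12 a_4 + 2 a_1 + a_0 = 0  ->  12 a_4 = -2 a_1 - a_0 = -8  ->  a_4 = -2/3
  x^3: 20 a_5 + a_3 + 2 a_2 + a_1 = 0  ->  20 a_5 = -a_3 - 2 a_2 - a_1 = -41/6  ->  a_5 = -41/120
Truncated series: y(x) = 2 + 3 x + 2 x^2 - (1/6) x^3 - (2/3) x^4 - (41/120) x^5 + O(x^6).

a_0 = 2; a_1 = 3; a_2 = 2; a_3 = -1/6; a_4 = -2/3; a_5 = -41/120


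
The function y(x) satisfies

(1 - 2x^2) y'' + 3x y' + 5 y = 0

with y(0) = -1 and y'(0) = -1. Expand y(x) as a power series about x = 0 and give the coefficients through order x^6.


Ansatz: y(x) = sum_{n>=0} a_n x^n, so y'(x) = sum_{n>=1} n a_n x^(n-1) and y''(x) = sum_{n>=2} n(n-1) a_n x^(n-2).
Substitute into P(x) y'' + Q(x) y' + R(x) y = 0 with P(x) = 1 - 2x^2, Q(x) = 3x, R(x) = 5, and match powers of x.
Initial conditions: a_0 = -1, a_1 = -1.
Setting the coefficient of each power of x to zero and solving order by order (substituting the coefficients already found):
  x^0: 2 a_2 + 5 a_0 = 0  ->  2 a_2 = -5 a_0 = 5  ->  a_2 = 5/2
  x^1: 6 a_3 + 8 a_1 = 0  ->  6 a_3 = -8 a_1 = 8  ->  a_3 = 4/3
  x^2: 12 a_4 + 7 a_2 = 0  ->  12 a_4 = -7 a_2 = -35/2  ->  a_4 = -35/24
  x^3: 20 a_5 + 2 a_3 = 0  ->  20 a_5 = -2 a_3 = -8/3  ->  a_5 = -2/15
  x^4: 30 a_6 - 7 a_4 = 0  ->  30 a_6 = 7 a_4 = -245/24  ->  a_6 = -49/144
Truncated series: y(x) = -1 - x + (5/2) x^2 + (4/3) x^3 - (35/24) x^4 - (2/15) x^5 - (49/144) x^6 + O(x^7).

a_0 = -1; a_1 = -1; a_2 = 5/2; a_3 = 4/3; a_4 = -35/24; a_5 = -2/15; a_6 = -49/144


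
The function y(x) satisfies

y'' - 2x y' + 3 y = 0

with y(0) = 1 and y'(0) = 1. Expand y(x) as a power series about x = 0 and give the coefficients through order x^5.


Ansatz: y(x) = sum_{n>=0} a_n x^n, so y'(x) = sum_{n>=1} n a_n x^(n-1) and y''(x) = sum_{n>=2} n(n-1) a_n x^(n-2).
Substitute into P(x) y'' + Q(x) y' + R(x) y = 0 with P(x) = 1, Q(x) = -2x, R(x) = 3, and match powers of x.
Initial conditions: a_0 = 1, a_1 = 1.
Setting the coefficient of each power of x to zero and solving order by order (substituting the coefficients already found):
  x^0: 2 a_2 + 3 a_0 = 0  ->  2 a_2 = -3 a_0 = -3  ->  a_2 = -3/2
  x^1: 6 a_3 + a_1 = 0  ->  6 a_3 = -a_1 = -1  ->  a_3 = -1/6
  x^2: 12 a_4 - a_2 = 0  ->  12 a_4 = a_2 = -3/2  ->  a_4 = -1/8
  x^3: 20 a_5 - 3 a_3 = 0  ->  20 a_5 = 3 a_3 = -1/2  ->  a_5 = -1/40
Truncated series: y(x) = 1 + x - (3/2) x^2 - (1/6) x^3 - (1/8) x^4 - (1/40) x^5 + O(x^6).

a_0 = 1; a_1 = 1; a_2 = -3/2; a_3 = -1/6; a_4 = -1/8; a_5 = -1/40


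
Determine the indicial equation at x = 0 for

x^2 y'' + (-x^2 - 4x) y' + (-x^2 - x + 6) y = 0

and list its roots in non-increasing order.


Divide by x^2 to reach normal form y'' + P_1(x) y' + P_2(x) y = 0 with P_1(x) = -1 - 4/x and P_2(x) = -1 - 1/x + 6/x^2.
x = 0 is a singular point because the y'-coefficient -1 - 4/x has a pole at x = 0 and the y-coefficient -1 - 1/x + 6/x^2 has a pole at x = 0.
It is a regular singular point because x P_1(x) = p(x) = -x - 4 and x^2 P_2(x) = q(x) = -x^2 - x + 6 are polynomials, hence analytic at x = 0.
p(0) = -4,  q(0) = 6.
Indicial equation: r(r-1) + p(0) r + q(0) = 0, i.e. r^2 + (p(0) - 1) r + q(0) = 0, i.e. r^2 - 5 r + 6 = 0.
Discriminant: (-5)^2 - 4(6) = 1, so r = (5 ± 1)/2.
Solving: r_1 = 3, r_2 = 2.

indicial: r^2 - 5 r + 6 = 0; roots r_1 = 3, r_2 = 2


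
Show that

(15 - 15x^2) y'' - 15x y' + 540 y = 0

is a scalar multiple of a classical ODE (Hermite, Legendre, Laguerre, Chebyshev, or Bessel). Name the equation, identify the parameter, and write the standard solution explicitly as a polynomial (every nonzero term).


All three coefficients share the factor 15; dividing through by 15 gives  (1 - x^2) y'' - x y' + 36 y = 0.
This matches the Chebyshev equation (1 - x^2) y'' - x y' + n^2 y = 0 (note the -x y' term, not -2x y') with n^2 = 36, so n = 6; the polynomial solution is T_6(x).
With y = sum_k a_k x^k, matching x^k gives (k+2)(k+1) a_{k+2} = (k^2 - n^2) a_k = (k - 6)(k + 6) a_k. The right side vanishes at k = 6, so the series with the parity of 6 terminates at degree 6.
Standard normalization: leading coefficient of T_n is 2^(n-1), so a_6 = 2^5 = 32. Work downward with a_k = (k+1)(k+2) a_{k+2} / ((k - 6)(k + 6)):
  a_4 = (5)(6)(32) / ((4 - 6)(4 + 6)) = 960/(-20) = -48
  a_2 = (3)(4)(-48) / ((2 - 6)(2 + 6)) = -576/(-32) = 18
  a_0 = (1)(2)(18) / ((0 - 6)(0 + 6)) = 36/(-36) = -1
Hence T_6(x) = 32 x^6 - 48 x^4 + 18 x^2 - 1.

T_6(x); series = 32 x^6 - 48 x^4 + 18 x^2 - 1


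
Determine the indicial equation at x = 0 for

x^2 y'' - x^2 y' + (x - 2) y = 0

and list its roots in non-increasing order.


Divide by x^2 to reach normal form y'' + P_1(x) y' + P_2(x) y = 0 with P_1(x) = -1 and P_2(x) = 1/x - 2/x^2.
x = 0 is a singular point because the y-coefficient 1/x - 2/x^2 has a pole at x = 0.
It is a regular singular point because x P_1(x) = p(x) = -x and x^2 P_2(x) = q(x) = x - 2 are polynomials, hence analytic at x = 0.
p(0) = 0,  q(0) = -2.
Indicial equation: r(r-1) + p(0) r + q(0) = 0, i.e. r^2 + (p(0) - 1) r + q(0) = 0, i.e. r^2 - 1 r - 2 = 0.
Discriminant: (-1)^2 - 4(-2) = 9, so r = (1 ± 3)/2.
Solving: r_1 = 2, r_2 = -1.

indicial: r^2 - 1 r - 2 = 0; roots r_1 = 2, r_2 = -1


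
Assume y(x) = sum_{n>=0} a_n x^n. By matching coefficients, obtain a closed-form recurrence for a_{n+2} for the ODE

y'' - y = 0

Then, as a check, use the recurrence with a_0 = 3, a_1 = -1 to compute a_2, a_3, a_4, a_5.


Substitute y = sum_n a_n x^n into y'' + (const) y = 0.
y''(x) = sum_{n>=0} (n+2)(n+1) a_{n+2} x^n.
The ODE becomes sum_n [(n+2)(n+1) a_{n+2} - 1 a_n] x^n = 0.
Setting each coefficient to zero gives the recurrence:
  (n+2)(n+1) a_{n+2} - 1 a_n = 0,
  a_{n+2} = 1 / ((n+1)(n+2)) a_n.

Check with a_0 = 3, a_1 = -1 (apply the recurrence for n = 0, 1, 2, 3): a_0 = 3, a_1 = -1, a_2 = 3/2, a_3 = -1/6, a_4 = 1/8, a_5 = -1/120.

a_{n+2} = 1/((n+1)(n+2)) * a_n; check: a_0 = 3, a_1 = -1, a_2 = 3/2, a_3 = -1/6, a_4 = 1/8, a_5 = -1/120


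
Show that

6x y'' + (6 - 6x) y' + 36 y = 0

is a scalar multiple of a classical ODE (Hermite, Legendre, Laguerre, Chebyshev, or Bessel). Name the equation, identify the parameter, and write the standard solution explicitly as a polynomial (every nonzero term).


All three coefficients share the factor 6; dividing through by 6 gives  x y'' + (1 - x) y' + 6 y = 0.
This matches the Laguerre equation x y'' + (1 - x) y' + n y = 0 with n = 6; the polynomial solution is L_6(x).
With y = sum_k a_k x^k, matching x^k gives (k+1)k a_{k+1} + (k+1) a_{k+1} - k a_k + n a_k = 0, i.e. (k+1)^2 a_{k+1} = (k - n) a_k = (k - 6) a_k. The right side vanishes at k = 6, so the series terminates at degree 6.
Standard normalization L_n(0) = 1 gives a_0 = 1. Work upward with a_{k+1} = (k - 6) a_k / (k+1)^2:
  a_1 = (0 - 6)(1) / 1^2 = -6/1 = -6
  a_2 = (1 - 6)(-6) / 2^2 = 30/4 = 15/2
  a_3 = (2 - 6)(15/2) / 3^2 = -30/9 = -10/3
  a_4 = (3 - 6)(-10/3) / 4^2 = 10/16 = 5/8
  a_5 = (4 - 6)(5/8) / 5^2 = (-5/4)/25 = -1/20
  a_6 = (5 - 6)(-1/20) / 6^2 = (1/20)/36 = 1/720
Hence L_6(x) = x^6/720 - x^5/20 + 5 x^4/8 - 10 x^3/3 + 15 x^2/2 - 6 x + 1.

L_6(x); series = x^6/720 - x^5/20 + 5 x^4/8 - 10 x^3/3 + 15 x^2/2 - 6 x + 1


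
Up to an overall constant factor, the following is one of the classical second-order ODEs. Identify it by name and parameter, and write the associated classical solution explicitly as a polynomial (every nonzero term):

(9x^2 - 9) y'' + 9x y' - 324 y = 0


All three coefficients share the factor -9; dividing through by -9 gives  (1 - x^2) y'' - x y' + 36 y = 0.
This matches the Chebyshev equation (1 - x^2) y'' - x y' + n^2 y = 0 (note the -x y' term, not -2x y') with n^2 = 36, so n = 6; the polynomial solution is T_6(x).
With y = sum_k a_k x^k, matching x^k gives (k+2)(k+1) a_{k+2} = (k^2 - n^2) a_k = (k - 6)(k + 6) a_k. The right side vanishes at k = 6, so the series with the parity of 6 terminates at degree 6.
Standard normalization: leading coefficient of T_n is 2^(n-1), so a_6 = 2^5 = 32. Work downward with a_k = (k+1)(k+2) a_{k+2} / ((k - 6)(k + 6)):
  a_4 = (5)(6)(32) / ((4 - 6)(4 + 6)) = 960/(-20) = -48
  a_2 = (3)(4)(-48) / ((2 - 6)(2 + 6)) = -576/(-32) = 18
  a_0 = (1)(2)(18) / ((0 - 6)(0 + 6)) = 36/(-36) = -1
Hence T_6(x) = 32 x^6 - 48 x^4 + 18 x^2 - 1.

T_6(x); series = 32 x^6 - 48 x^4 + 18 x^2 - 1


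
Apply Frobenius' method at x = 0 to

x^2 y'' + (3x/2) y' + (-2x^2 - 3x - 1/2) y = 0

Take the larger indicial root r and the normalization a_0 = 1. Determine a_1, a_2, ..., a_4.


Write in Frobenius form y'' + (p(x)/x) y' + (q(x)/x^2) y = 0:
  p(x) = 3/2,  q(x) = -2x^2 - 3x - 1/2.
Indicial equation: r(r-1) + (3/2) r + (-1/2) = 0 -> roots r_1 = 1/2, r_2 = -1.
Take r = r_1 = 1/2. Let y(x) = x^r sum_{n>=0} a_n x^n with a_0 = 1.
Substitute y = x^r sum a_n x^n and match x^{r+n}. The recurrence is
  D(n) a_n - 3 a_{n-1} - 2 a_{n-2} = 0,  where D(n) = (r+n)(r+n-1) + (3/2)(r+n) + (-1/2).
  a_n = [3 a_{n-1} + 2 a_{n-2}] / D(n).
Since the indicial polynomial factors as (r - r_1)(r - r_2), D(n) = (r_1 + n - r_1)(r_1 + n - r_2) = n(n + 3/2).
Evaluating step by step (a_0 = 1):
  n = 1: D(1) = 1(1 + 3/2) = 5/2; numerator = 3(1) = 3; a_1 = (3)/(5/2) = 6/5
  n = 2: D(2) = 2(2 + 3/2) = 7; numerator = 3(6/5) + 2(1) = 28/5; a_2 = (28/5)/(7) = 4/5
  n = 3: D(3) = 3(3 + 3/2) = 27/2; numerator = 3(4/5) + 2(6/5) = 24/5; a_3 = (24/5)/(27/2) = 16/45
  n = 4: D(4) = 4(4 + 3/2) = 22; numerator = 3(16/45) + 2(4/5) = 8/3; a_4 = (8/3)/(22) = 4/33

r = 1/2; a_0 = 1; a_1 = 6/5; a_2 = 4/5; a_3 = 16/45; a_4 = 4/33


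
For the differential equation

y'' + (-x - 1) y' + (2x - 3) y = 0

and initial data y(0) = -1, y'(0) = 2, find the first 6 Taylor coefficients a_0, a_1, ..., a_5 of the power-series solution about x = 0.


Ansatz: y(x) = sum_{n>=0} a_n x^n, so y'(x) = sum_{n>=1} n a_n x^(n-1) and y''(x) = sum_{n>=2} n(n-1) a_n x^(n-2).
Substitute into P(x) y'' + Q(x) y' + R(x) y = 0 with P(x) = 1, Q(x) = -x - 1, R(x) = 2x - 3, and match powers of x.
Initial conditions: a_0 = -1, a_1 = 2.
Setting the coefficient of each power of x to zero and solving order by order (substituting the coefficients already found):
  x^0: 2 a_2 - a_1 - 3 a_0 = 0  ->  2 a_2 = a_1 + 3 a_0 = -1  ->  a_2 = -1/2
  x^1: 6 a_3 - 2 a_2 - 4 a_1 + 2 a_0 = 0  ->  6 a_3 = 2 a_2 + 4 a_1 - 2 a_0 = 9  ->  a_3 = 3/2
  x^2: 12 a_4 - 3 a_3 - 5 a_2 + 2 a_1 = 0  ->  12 a_4 = 3 a_3 + 5 a_2 - 2 a_1 = -2  ->  a_4 = -1/6
  x^3: 20 a_5 - 4 a_4 - 6 a_3 + 2 a_2 = 0  ->  20 a_5 = 4 a_4 + 6 a_3 - 2 a_2 = 28/3  ->  a_5 = 7/15
Truncated series: y(x) = -1 + 2 x - (1/2) x^2 + (3/2) x^3 - (1/6) x^4 + (7/15) x^5 + O(x^6).

a_0 = -1; a_1 = 2; a_2 = -1/2; a_3 = 3/2; a_4 = -1/6; a_5 = 7/15


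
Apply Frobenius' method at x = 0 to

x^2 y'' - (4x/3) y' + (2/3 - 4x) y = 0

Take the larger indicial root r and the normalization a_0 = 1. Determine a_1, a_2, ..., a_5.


Write in Frobenius form y'' + (p(x)/x) y' + (q(x)/x^2) y = 0:
  p(x) = -4/3,  q(x) = 2/3 - 4x.
Indicial equation: r(r-1) + (-4/3) r + (2/3) = 0 -> roots r_1 = 2, r_2 = 1/3.
Take r = r_1 = 2. Let y(x) = x^r sum_{n>=0} a_n x^n with a_0 = 1.
Substitute y = x^r sum a_n x^n and match x^{r+n}. The recurrence is
  D(n) a_n - 4 a_{n-1} = 0,  where D(n) = (r+n)(r+n-1) + (-4/3)(r+n) + (2/3).
  a_n = 4 / D(n) * a_{n-1}.
Since the indicial polynomial factors as (r - r_1)(r - r_2), D(n) = (r_1 + n - r_1)(r_1 + n - r_2) = n(n + 5/3).
Evaluating step by step (a_0 = 1):
  n = 1: D(1) = 1(1 + 5/3) = 8/3; numerator = 4(1) = 4; a_1 = (4)/(8/3) = 3/2
  n = 2: D(2) = 2(2 + 5/3) = 22/3; numerator = 4(3/2) = 6; a_2 = (6)/(22/3) = 9/11
  n = 3: D(3) = 3(3 + 5/3) = 14; numerator = 4(9/11) = 36/11; a_3 = (36/11)/(14) = 18/77
  n = 4: D(4) = 4(4 + 5/3) = 68/3; numerator = 4(18/77) = 72/77; a_4 = (72/77)/(68/3) = 54/1309
  n = 5: D(5) = 5(5 + 5/3) = 100/3; numerator = 4(54/1309) = 216/1309; a_5 = (216/1309)/(100/3) = 162/32725

r = 2; a_0 = 1; a_1 = 3/2; a_2 = 9/11; a_3 = 18/77; a_4 = 54/1309; a_5 = 162/32725


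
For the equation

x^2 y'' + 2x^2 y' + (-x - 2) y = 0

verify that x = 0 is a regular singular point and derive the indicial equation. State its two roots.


Divide by x^2 to reach normal form y'' + P_1(x) y' + P_2(x) y = 0 with P_1(x) = 2 and P_2(x) = -1/x - 2/x^2.
x = 0 is a singular point because the y-coefficient -1/x - 2/x^2 has a pole at x = 0.
It is a regular singular point because x P_1(x) = p(x) = 2x and x^2 P_2(x) = q(x) = -x - 2 are polynomials, hence analytic at x = 0.
p(0) = 0,  q(0) = -2.
Indicial equation: r(r-1) + p(0) r + q(0) = 0, i.e. r^2 + (p(0) - 1) r + q(0) = 0, i.e. r^2 - 1 r - 2 = 0.
Discriminant: (-1)^2 - 4(-2) = 9, so r = (1 ± 3)/2.
Solving: r_1 = 2, r_2 = -1.

indicial: r^2 - 1 r - 2 = 0; roots r_1 = 2, r_2 = -1


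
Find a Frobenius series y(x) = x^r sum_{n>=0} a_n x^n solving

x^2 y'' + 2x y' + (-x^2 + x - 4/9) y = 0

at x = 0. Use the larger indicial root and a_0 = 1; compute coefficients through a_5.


Write in Frobenius form y'' + (p(x)/x) y' + (q(x)/x^2) y = 0:
  p(x) = 2,  q(x) = -x^2 + x - 4/9.
Indicial equation: r(r-1) + (2) r + (-4/9) = 0 -> roots r_1 = 1/3, r_2 = -4/3.
Take r = r_1 = 1/3. Let y(x) = x^r sum_{n>=0} a_n x^n with a_0 = 1.
Substitute y = x^r sum a_n x^n and match x^{r+n}. The recurrence is
  D(n) a_n + 1 a_{n-1} - 1 a_{n-2} = 0,  where D(n) = (r+n)(r+n-1) + (2)(r+n) + (-4/9).
  a_n = [-1 a_{n-1} + 1 a_{n-2}] / D(n).
Since the indicial polynomial factors as (r - r_1)(r - r_2), D(n) = (r_1 + n - r_1)(r_1 + n - r_2) = n(n + 5/3).
Evaluating step by step (a_0 = 1):
  n = 1: D(1) = 1(1 + 5/3) = 8/3; numerator = -1(1) = -1; a_1 = (-1)/(8/3) = -3/8
  n = 2: D(2) = 2(2 + 5/3) = 22/3; numerator = -1(-3/8) + 1(1) = 11/8; a_2 = (11/8)/(22/3) = 3/16
  n = 3: D(3) = 3(3 + 5/3) = 14; numerator = -1(3/16) + 1(-3/8) = -9/16; a_3 = (-9/16)/(14) = -9/224
  n = 4: D(4) = 4(4 + 5/3) = 68/3; numerator = -1(-9/224) + 1(3/16) = 51/224; a_4 = (51/224)/(68/3) = 9/896
  n = 5: D(5) = 5(5 + 5/3) = 100/3; numerator = -1(9/896) + 1(-9/224) = -45/896; a_5 = (-45/896)/(100/3) = -27/17920

r = 1/3; a_0 = 1; a_1 = -3/8; a_2 = 3/16; a_3 = -9/224; a_4 = 9/896; a_5 = -27/17920


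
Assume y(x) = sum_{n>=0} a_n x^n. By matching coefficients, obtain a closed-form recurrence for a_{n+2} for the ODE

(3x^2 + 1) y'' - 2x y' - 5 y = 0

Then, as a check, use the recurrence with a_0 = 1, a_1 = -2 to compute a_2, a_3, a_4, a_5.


Substitute y = sum_n a_n x^n.
(1 + 3 x^2) y'' contributes (n+2)(n+1) a_{n+2} + 3 n(n-1) a_n at x^n.
-2 x y'(x) contributes -2 n a_n at x^n.
-5 y(x) contributes -5 a_n at x^n.
Matching x^n: (n+2)(n+1) a_{n+2} + (3 n(n-1) - 2 n - 5) a_n = 0.
Thus a_{n+2} = (-3 n(n-1) + 2 n + 5) / ((n+1)(n+2)) * a_n.

Check with a_0 = 1, a_1 = -2 (apply the recurrence for n = 0, 1, 2, 3): a_0 = 1, a_1 = -2, a_2 = 5/2, a_3 = -7/3, a_4 = 5/8, a_5 = 49/60.

a_(n+2) = (-3 n(n-1) + 2 n + 5) / ((n+1)(n+2)) * a_n; check: a_0 = 1, a_1 = -2, a_2 = 5/2, a_3 = -7/3, a_4 = 5/8, a_5 = 49/60


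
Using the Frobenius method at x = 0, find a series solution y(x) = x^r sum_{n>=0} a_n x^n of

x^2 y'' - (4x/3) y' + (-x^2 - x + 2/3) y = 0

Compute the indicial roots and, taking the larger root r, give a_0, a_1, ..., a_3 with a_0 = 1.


Write in Frobenius form y'' + (p(x)/x) y' + (q(x)/x^2) y = 0:
  p(x) = -4/3,  q(x) = -x^2 - x + 2/3.
Indicial equation: r(r-1) + (-4/3) r + (2/3) = 0 -> roots r_1 = 2, r_2 = 1/3.
Take r = r_1 = 2. Let y(x) = x^r sum_{n>=0} a_n x^n with a_0 = 1.
Substitute y = x^r sum a_n x^n and match x^{r+n}. The recurrence is
  D(n) a_n - 1 a_{n-1} - 1 a_{n-2} = 0,  where D(n) = (r+n)(r+n-1) + (-4/3)(r+n) + (2/3).
  a_n = [1 a_{n-1} + 1 a_{n-2}] / D(n).
Since the indicial polynomial factors as (r - r_1)(r - r_2), D(n) = (r_1 + n - r_1)(r_1 + n - r_2) = n(n + 5/3).
Evaluating step by step (a_0 = 1):
  n = 1: D(1) = 1(1 + 5/3) = 8/3; numerator = 1(1) = 1; a_1 = (1)/(8/3) = 3/8
  n = 2: D(2) = 2(2 + 5/3) = 22/3; numerator = 1(3/8) + 1(1) = 11/8; a_2 = (11/8)/(22/3) = 3/16
  n = 3: D(3) = 3(3 + 5/3) = 14; numerator = 1(3/16) + 1(3/8) = 9/16; a_3 = (9/16)/(14) = 9/224

r = 2; a_0 = 1; a_1 = 3/8; a_2 = 3/16; a_3 = 9/224


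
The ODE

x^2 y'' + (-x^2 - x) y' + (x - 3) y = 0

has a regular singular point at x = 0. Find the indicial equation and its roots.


Divide by x^2 to reach normal form y'' + P_1(x) y' + P_2(x) y = 0 with P_1(x) = -1 - 1/x and P_2(x) = 1/x - 3/x^2.
x = 0 is a singular point because the y'-coefficient -1 - 1/x has a pole at x = 0 and the y-coefficient 1/x - 3/x^2 has a pole at x = 0.
It is a regular singular point because x P_1(x) = p(x) = -x - 1 and x^2 P_2(x) = q(x) = x - 3 are polynomials, hence analytic at x = 0.
p(0) = -1,  q(0) = -3.
Indicial equation: r(r-1) + p(0) r + q(0) = 0, i.e. r^2 + (p(0) - 1) r + q(0) = 0, i.e. r^2 - 2 r - 3 = 0.
Discriminant: (-2)^2 - 4(-3) = 16, so r = (2 ± 4)/2.
Solving: r_1 = 3, r_2 = -1.

indicial: r^2 - 2 r - 3 = 0; roots r_1 = 3, r_2 = -1


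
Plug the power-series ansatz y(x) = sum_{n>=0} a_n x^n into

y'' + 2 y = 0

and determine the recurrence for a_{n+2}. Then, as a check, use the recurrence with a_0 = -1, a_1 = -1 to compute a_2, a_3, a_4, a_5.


Substitute y = sum_n a_n x^n into y'' + (const) y = 0.
y''(x) = sum_{n>=0} (n+2)(n+1) a_{n+2} x^n.
The ODE becomes sum_n [(n+2)(n+1) a_{n+2} + 2 a_n] x^n = 0.
Setting each coefficient to zero gives the recurrence:
  (n+2)(n+1) a_{n+2} + 2 a_n = 0,
  a_{n+2} = -2 / ((n+1)(n+2)) a_n.

Check with a_0 = -1, a_1 = -1 (apply the recurrence for n = 0, 1, 2, 3): a_0 = -1, a_1 = -1, a_2 = 1, a_3 = 1/3, a_4 = -1/6, a_5 = -1/30.

a_{n+2} = -2/((n+1)(n+2)) * a_n; check: a_0 = -1, a_1 = -1, a_2 = 1, a_3 = 1/3, a_4 = -1/6, a_5 = -1/30


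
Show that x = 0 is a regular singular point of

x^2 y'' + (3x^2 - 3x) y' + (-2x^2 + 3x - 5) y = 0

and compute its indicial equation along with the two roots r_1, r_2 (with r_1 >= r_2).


Divide by x^2 to reach normal form y'' + P_1(x) y' + P_2(x) y = 0 with P_1(x) = 3 - 3/x and P_2(x) = -2 + 3/x - 5/x^2.
x = 0 is a singular point because the y'-coefficient 3 - 3/x has a pole at x = 0 and the y-coefficient -2 + 3/x - 5/x^2 has a pole at x = 0.
It is a regular singular point because x P_1(x) = p(x) = 3x - 3 and x^2 P_2(x) = q(x) = -2x^2 + 3x - 5 are polynomials, hence analytic at x = 0.
p(0) = -3,  q(0) = -5.
Indicial equation: r(r-1) + p(0) r + q(0) = 0, i.e. r^2 + (p(0) - 1) r + q(0) = 0, i.e. r^2 - 4 r - 5 = 0.
Discriminant: (-4)^2 - 4(-5) = 36, so r = (4 ± 6)/2.
Solving: r_1 = 5, r_2 = -1.

indicial: r^2 - 4 r - 5 = 0; roots r_1 = 5, r_2 = -1


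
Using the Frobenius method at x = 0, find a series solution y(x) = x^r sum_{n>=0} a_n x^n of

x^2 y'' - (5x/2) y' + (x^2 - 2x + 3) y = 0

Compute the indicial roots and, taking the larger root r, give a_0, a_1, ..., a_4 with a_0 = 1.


Write in Frobenius form y'' + (p(x)/x) y' + (q(x)/x^2) y = 0:
  p(x) = -5/2,  q(x) = x^2 - 2x + 3.
Indicial equation: r(r-1) + (-5/2) r + (3) = 0 -> roots r_1 = 2, r_2 = 3/2.
Take r = r_1 = 2. Let y(x) = x^r sum_{n>=0} a_n x^n with a_0 = 1.
Substitute y = x^r sum a_n x^n and match x^{r+n}. The recurrence is
  D(n) a_n - 2 a_{n-1} + 1 a_{n-2} = 0,  where D(n) = (r+n)(r+n-1) + (-5/2)(r+n) + (3).
  a_n = [2 a_{n-1} - 1 a_{n-2}] / D(n).
Since the indicial polynomial factors as (r - r_1)(r - r_2), D(n) = (r_1 + n - r_1)(r_1 + n - r_2) = n(n + 1/2).
Evaluating step by step (a_0 = 1):
  n = 1: D(1) = 1(1 + 1/2) = 3/2; numerator = 2(1) = 2; a_1 = (2)/(3/2) = 4/3
  n = 2: D(2) = 2(2 + 1/2) = 5; numerator = 2(4/3) - 1(1) = 5/3; a_2 = (5/3)/(5) = 1/3
  n = 3: D(3) = 3(3 + 1/2) = 21/2; numerator = 2(1/3) - 1(4/3) = -2/3; a_3 = (-2/3)/(21/2) = -4/63
  n = 4: D(4) = 4(4 + 1/2) = 18; numerator = 2(-4/63) - 1(1/3) = -29/63; a_4 = (-29/63)/(18) = -29/1134

r = 2; a_0 = 1; a_1 = 4/3; a_2 = 1/3; a_3 = -4/63; a_4 = -29/1134


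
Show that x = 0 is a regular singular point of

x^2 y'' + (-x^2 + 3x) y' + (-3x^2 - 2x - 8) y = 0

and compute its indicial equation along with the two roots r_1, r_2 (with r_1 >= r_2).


Divide by x^2 to reach normal form y'' + P_1(x) y' + P_2(x) y = 0 with P_1(x) = -1 + 3/x and P_2(x) = -3 - 2/x - 8/x^2.
x = 0 is a singular point because the y'-coefficient -1 + 3/x has a pole at x = 0 and the y-coefficient -3 - 2/x - 8/x^2 has a pole at x = 0.
It is a regular singular point because x P_1(x) = p(x) = 3 - x and x^2 P_2(x) = q(x) = -3x^2 - 2x - 8 are polynomials, hence analytic at x = 0.
p(0) = 3,  q(0) = -8.
Indicial equation: r(r-1) + p(0) r + q(0) = 0, i.e. r^2 + (p(0) - 1) r + q(0) = 0, i.e. r^2 + 2 r - 8 = 0.
Discriminant: (2)^2 - 4(-8) = 36, so r = (-2 ± 6)/2.
Solving: r_1 = 2, r_2 = -4.

indicial: r^2 + 2 r - 8 = 0; roots r_1 = 2, r_2 = -4


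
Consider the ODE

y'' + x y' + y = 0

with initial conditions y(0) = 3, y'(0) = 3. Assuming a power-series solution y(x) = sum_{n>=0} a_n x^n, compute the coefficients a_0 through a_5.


Ansatz: y(x) = sum_{n>=0} a_n x^n, so y'(x) = sum_{n>=1} n a_n x^(n-1) and y''(x) = sum_{n>=2} n(n-1) a_n x^(n-2).
Substitute into P(x) y'' + Q(x) y' + R(x) y = 0 with P(x) = 1, Q(x) = x, R(x) = 1, and match powers of x.
Initial conditions: a_0 = 3, a_1 = 3.
Setting the coefficient of each power of x to zero and solving order by order (substituting the coefficients already found):
  x^0: 2 a_2 + a_0 = 0  ->  2 a_2 = -a_0 = -3  ->  a_2 = -3/2
  x^1: 6 a_3 + 2 a_1 = 0  ->  6 a_3 = -2 a_1 = -6  ->  a_3 = -1
  x^2: 12 a_4 + 3 a_2 = 0  ->  12 a_4 = -3 a_2 = 9/2  ->  a_4 = 3/8
  x^3: 20 a_5 + 4 a_3 = 0  ->  20 a_5 = -4 a_3 = 4  ->  a_5 = 1/5
Truncated series: y(x) = 3 + 3 x - (3/2) x^2 - x^3 + (3/8) x^4 + (1/5) x^5 + O(x^6).

a_0 = 3; a_1 = 3; a_2 = -3/2; a_3 = -1; a_4 = 3/8; a_5 = 1/5


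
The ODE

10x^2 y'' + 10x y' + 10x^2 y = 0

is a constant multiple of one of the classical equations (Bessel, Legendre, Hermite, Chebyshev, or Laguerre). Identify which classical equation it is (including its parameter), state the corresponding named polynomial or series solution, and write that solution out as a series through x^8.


All three coefficients share the factor 10; dividing through by 10 gives  x^2 y'' + x y' + x^2 y = 0.
This matches the Bessel equation x^2 y'' + x y' + (x^2 - nu^2) y = 0 with nu^2 = 0, so nu = 0; the solution bounded at x = 0 is J_0(x).
Frobenius at x = 0: indicial roots ±nu; for r = nu the recurrence k(k + 2nu) c_k = -c_{k-2} gives the standard series J_nu(x) = sum_{k>=0} (-1)^k / (k! (k+nu)!) (x/2)^(2k+nu). Evaluate the first 5 terms:
  k = 0: (-1)^0 / (0! * 0! * 2^0) x^0 = 1/(1*1*1) x^0 = (1) x^0
  k = 1: (-1)^1 / (1! * 1! * 2^2) x^2 = -1/(1*1*4) x^2 = (-1/4) x^2
  k = 2: (-1)^2 / (2! * 2! * 2^4) x^4 = 1/(2*2*16) x^4 = (1/64) x^4
  k = 3: (-1)^3 / (3! * 3! * 2^6) x^6 = -1/(6*6*64) x^6 = (-1/2304) x^6
  k = 4: (-1)^4 / (4! * 4! * 2^8) x^8 = 1/(24*24*256) x^8 = (1/147456) x^8
Hence J_0(x) = x^8/147456 - x^6/2304 + x^4/64 - x^2/4 + 1 + ....

J_0(x); series = x^8/147456 - x^6/2304 + x^4/64 - x^2/4 + 1


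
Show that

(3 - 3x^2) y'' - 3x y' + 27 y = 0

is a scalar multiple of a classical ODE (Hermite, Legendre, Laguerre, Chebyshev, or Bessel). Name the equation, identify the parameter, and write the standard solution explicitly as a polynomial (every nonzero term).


All three coefficients share the factor 3; dividing through by 3 gives  (1 - x^2) y'' - x y' + 9 y = 0.
This matches the Chebyshev equation (1 - x^2) y'' - x y' + n^2 y = 0 (note the -x y' term, not -2x y') with n^2 = 9, so n = 3; the polynomial solution is T_3(x).
With y = sum_k a_k x^k, matching x^k gives (k+2)(k+1) a_{k+2} = (k^2 - n^2) a_k = (k - 3)(k + 3) a_k. The right side vanishes at k = 3, so the series with the parity of 3 terminates at degree 3.
Standard normalization: leading coefficient of T_n is 2^(n-1), so a_3 = 2^2 = 4. Work downward with a_k = (k+1)(k+2) a_{k+2} / ((k - 3)(k + 3)):
  a_1 = (2)(3)(4) / ((1 - 3)(1 + 3)) = 24/(-8) = -3
Hence T_3(x) = 4 x^3 - 3 x.

T_3(x); series = 4 x^3 - 3 x


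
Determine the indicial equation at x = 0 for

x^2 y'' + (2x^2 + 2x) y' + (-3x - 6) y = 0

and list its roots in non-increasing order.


Divide by x^2 to reach normal form y'' + P_1(x) y' + P_2(x) y = 0 with P_1(x) = 2 + 2/x and P_2(x) = -3/x - 6/x^2.
x = 0 is a singular point because the y'-coefficient 2 + 2/x has a pole at x = 0 and the y-coefficient -3/x - 6/x^2 has a pole at x = 0.
It is a regular singular point because x P_1(x) = p(x) = 2x + 2 and x^2 P_2(x) = q(x) = -3x - 6 are polynomials, hence analytic at x = 0.
p(0) = 2,  q(0) = -6.
Indicial equation: r(r-1) + p(0) r + q(0) = 0, i.e. r^2 + (p(0) - 1) r + q(0) = 0, i.e. r^2 + 1 r - 6 = 0.
Discriminant: (1)^2 - 4(-6) = 25, so r = (-1 ± 5)/2.
Solving: r_1 = 2, r_2 = -3.

indicial: r^2 + 1 r - 6 = 0; roots r_1 = 2, r_2 = -3


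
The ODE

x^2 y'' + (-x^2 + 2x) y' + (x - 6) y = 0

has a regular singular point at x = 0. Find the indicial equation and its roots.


Divide by x^2 to reach normal form y'' + P_1(x) y' + P_2(x) y = 0 with P_1(x) = -1 + 2/x and P_2(x) = 1/x - 6/x^2.
x = 0 is a singular point because the y'-coefficient -1 + 2/x has a pole at x = 0 and the y-coefficient 1/x - 6/x^2 has a pole at x = 0.
It is a regular singular point because x P_1(x) = p(x) = 2 - x and x^2 P_2(x) = q(x) = x - 6 are polynomials, hence analytic at x = 0.
p(0) = 2,  q(0) = -6.
Indicial equation: r(r-1) + p(0) r + q(0) = 0, i.e. r^2 + (p(0) - 1) r + q(0) = 0, i.e. r^2 + 1 r - 6 = 0.
Discriminant: (1)^2 - 4(-6) = 25, so r = (-1 ± 5)/2.
Solving: r_1 = 2, r_2 = -3.

indicial: r^2 + 1 r - 6 = 0; roots r_1 = 2, r_2 = -3


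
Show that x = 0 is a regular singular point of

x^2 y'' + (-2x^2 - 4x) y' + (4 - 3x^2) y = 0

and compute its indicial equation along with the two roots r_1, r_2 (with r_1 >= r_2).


Divide by x^2 to reach normal form y'' + P_1(x) y' + P_2(x) y = 0 with P_1(x) = -2 - 4/x and P_2(x) = -3 + 4/x^2.
x = 0 is a singular point because the y'-coefficient -2 - 4/x has a pole at x = 0 and the y-coefficient -3 + 4/x^2 has a pole at x = 0.
It is a regular singular point because x P_1(x) = p(x) = -2x - 4 and x^2 P_2(x) = q(x) = 4 - 3x^2 are polynomials, hence analytic at x = 0.
p(0) = -4,  q(0) = 4.
Indicial equation: r(r-1) + p(0) r + q(0) = 0, i.e. r^2 + (p(0) - 1) r + q(0) = 0, i.e. r^2 - 5 r + 4 = 0.
Discriminant: (-5)^2 - 4(4) = 9, so r = (5 ± 3)/2.
Solving: r_1 = 4, r_2 = 1.

indicial: r^2 - 5 r + 4 = 0; roots r_1 = 4, r_2 = 1


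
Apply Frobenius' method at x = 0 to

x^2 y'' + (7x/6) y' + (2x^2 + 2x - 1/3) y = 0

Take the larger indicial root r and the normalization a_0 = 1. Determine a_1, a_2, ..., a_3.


Write in Frobenius form y'' + (p(x)/x) y' + (q(x)/x^2) y = 0:
  p(x) = 7/6,  q(x) = 2x^2 + 2x - 1/3.
Indicial equation: r(r-1) + (7/6) r + (-1/3) = 0 -> roots r_1 = 1/2, r_2 = -2/3.
Take r = r_1 = 1/2. Let y(x) = x^r sum_{n>=0} a_n x^n with a_0 = 1.
Substitute y = x^r sum a_n x^n and match x^{r+n}. The recurrence is
  D(n) a_n + 2 a_{n-1} + 2 a_{n-2} = 0,  where D(n) = (r+n)(r+n-1) + (7/6)(r+n) + (-1/3).
  a_n = [-2 a_{n-1} - 2 a_{n-2}] / D(n).
Since the indicial polynomial factors as (r - r_1)(r - r_2), D(n) = (r_1 + n - r_1)(r_1 + n - r_2) = n(n + 7/6).
Evaluating step by step (a_0 = 1):
  n = 1: D(1) = 1(1 + 7/6) = 13/6; numerator = -2(1) = -2; a_1 = (-2)/(13/6) = -12/13
  n = 2: D(2) = 2(2 + 7/6) = 19/3; numerator = -2(-12/13) - 2(1) = -2/13; a_2 = (-2/13)/(19/3) = -6/247
  n = 3: D(3) = 3(3 + 7/6) = 25/2; numerator = -2(-6/247) - 2(-12/13) = 36/19; a_3 = (36/19)/(25/2) = 72/475

r = 1/2; a_0 = 1; a_1 = -12/13; a_2 = -6/247; a_3 = 72/475


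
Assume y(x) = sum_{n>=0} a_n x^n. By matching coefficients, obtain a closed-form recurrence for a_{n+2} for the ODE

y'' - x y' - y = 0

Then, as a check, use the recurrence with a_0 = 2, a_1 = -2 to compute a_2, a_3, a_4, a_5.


Substitute y = sum_n a_n x^n.
y''(x) has coefficient (n+2)(n+1) a_{n+2} at x^n;
-x y'(x) has coefficient -n a_n at x^n (shift);
-y(x) has coefficient -1 a_n at x^n.
Matching x^n: (n+2)(n+1) a_{n+2} + (-n - 1) a_n = 0.
Thus a_{n+2} = (n + 1) / ((n+1)(n+2)) * a_n.

Check with a_0 = 2, a_1 = -2 (apply the recurrence for n = 0, 1, 2, 3): a_0 = 2, a_1 = -2, a_2 = 1, a_3 = -2/3, a_4 = 1/4, a_5 = -2/15.

a_(n+2) = (n + 1) / ((n+1)(n+2)) * a_n; check: a_0 = 2, a_1 = -2, a_2 = 1, a_3 = -2/3, a_4 = 1/4, a_5 = -2/15


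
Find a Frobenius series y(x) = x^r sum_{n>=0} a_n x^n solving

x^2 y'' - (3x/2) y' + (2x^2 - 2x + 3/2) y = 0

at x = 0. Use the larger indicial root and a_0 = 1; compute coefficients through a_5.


Write in Frobenius form y'' + (p(x)/x) y' + (q(x)/x^2) y = 0:
  p(x) = -3/2,  q(x) = 2x^2 - 2x + 3/2.
Indicial equation: r(r-1) + (-3/2) r + (3/2) = 0 -> roots r_1 = 3/2, r_2 = 1.
Take r = r_1 = 3/2. Let y(x) = x^r sum_{n>=0} a_n x^n with a_0 = 1.
Substitute y = x^r sum a_n x^n and match x^{r+n}. The recurrence is
  D(n) a_n - 2 a_{n-1} + 2 a_{n-2} = 0,  where D(n) = (r+n)(r+n-1) + (-3/2)(r+n) + (3/2).
  a_n = [2 a_{n-1} - 2 a_{n-2}] / D(n).
Since the indicial polynomial factors as (r - r_1)(r - r_2), D(n) = (r_1 + n - r_1)(r_1 + n - r_2) = n(n + 1/2).
Evaluating step by step (a_0 = 1):
  n = 1: D(1) = 1(1 + 1/2) = 3/2; numerator = 2(1) = 2; a_1 = (2)/(3/2) = 4/3
  n = 2: D(2) = 2(2 + 1/2) = 5; numerator = 2(4/3) - 2(1) = 2/3; a_2 = (2/3)/(5) = 2/15
  n = 3: D(3) = 3(3 + 1/2) = 21/2; numerator = 2(2/15) - 2(4/3) = -12/5; a_3 = (-12/5)/(21/2) = -8/35
  n = 4: D(4) = 4(4 + 1/2) = 18; numerator = 2(-8/35) - 2(2/15) = -76/105; a_4 = (-76/105)/(18) = -38/945
  n = 5: D(5) = 5(5 + 1/2) = 55/2; numerator = 2(-38/945) - 2(-8/35) = 356/945; a_5 = (356/945)/(55/2) = 712/51975

r = 3/2; a_0 = 1; a_1 = 4/3; a_2 = 2/15; a_3 = -8/35; a_4 = -38/945; a_5 = 712/51975
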